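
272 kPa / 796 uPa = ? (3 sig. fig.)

(272 × 10³) / (796 × 10⁻⁶) = 0.3417 × 10⁹

342000000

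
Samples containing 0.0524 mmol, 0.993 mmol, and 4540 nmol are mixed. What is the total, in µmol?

1049.94 µmol

In µmol:
  0.0524 mmol = 0.0524e3 µmol = 52.4
  0.993 mmol = 0.993e3 µmol = 993
  4540 nmol = 4540e-3 µmol = 4.54
Sum: 52.4 + 993 + 4.54 = 1049.94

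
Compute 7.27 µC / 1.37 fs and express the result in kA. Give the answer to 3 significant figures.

(7.27 × 10^-6) / (1.37 × 10^-15) = 5.3066 × 10^9 A

5310000 kA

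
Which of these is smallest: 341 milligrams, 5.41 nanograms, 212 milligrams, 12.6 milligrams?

5.41 nanograms

341 milligrams = 0.341 grams
5.41 nanograms = 0.00000000541 grams
212 milligrams = 0.212 grams
12.6 milligrams = 0.0126 grams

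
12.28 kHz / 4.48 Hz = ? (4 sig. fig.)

(12.28e3) / (4.48) = 2.7411e3

2741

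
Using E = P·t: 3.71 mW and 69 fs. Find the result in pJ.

3.71e-3 × 69e-15 = 255.99e-18 J

0.00025599 pJ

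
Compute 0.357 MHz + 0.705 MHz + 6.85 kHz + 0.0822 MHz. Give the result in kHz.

In kHz:
  0.357 MHz = 0.357e3 kHz = 357
  0.705 MHz = 0.705e3 kHz = 705
  6.85 kHz → 6.85
  0.0822 MHz = 0.0822e3 kHz = 82.2
Sum: 357 + 705 + 6.85 + 82.2 = 1151.05

1151.05 kHz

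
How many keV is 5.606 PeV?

5606000000000 keV

peta = 10^15, kilo = 10^3; factor is 10^12.
5.606 × 10^12 = 5606000000000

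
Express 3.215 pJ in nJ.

pico = 1e-12, nano = 1e-9; factor is 1e-3.
3.215 × 1e-3 = 0.003215

0.003215 nJ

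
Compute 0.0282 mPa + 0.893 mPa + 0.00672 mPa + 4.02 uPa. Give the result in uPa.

931.94 uPa

In uPa:
  0.0282 mPa = 0.0282 × 10³ uPa = 28.2
  0.893 mPa = 0.893 × 10³ uPa = 893
  0.00672 mPa = 0.00672 × 10³ uPa = 6.72
  4.02 uPa → 4.02
Sum: 28.2 + 893 + 6.72 + 4.02 = 931.94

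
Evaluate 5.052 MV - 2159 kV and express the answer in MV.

2.893 MV

In MV:
  5.052 MV → 5.052
  2159 kV = 2159e-3 MV = 2.159
Difference: 5.052 - 2.159 = 2.893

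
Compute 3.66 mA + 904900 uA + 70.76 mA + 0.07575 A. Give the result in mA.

1055.07 mA

In mA:
  3.66 mA → 3.66
  904900 uA = 904900e-3 mA = 904.9
  70.76 mA → 70.76
  0.07575 A = 0.07575e3 mA = 75.75
Sum: 3.66 + 904.9 + 70.76 + 75.75 = 1055.07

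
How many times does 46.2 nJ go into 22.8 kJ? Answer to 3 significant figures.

(22.8e3) / (46.2e-9) = 0.4935e12

494000000000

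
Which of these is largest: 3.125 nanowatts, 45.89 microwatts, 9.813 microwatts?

3.125 nanowatts = 0.000000003125 watts
45.89 microwatts = 0.00004589 watts
9.813 microwatts = 0.000009813 watts

45.89 microwatts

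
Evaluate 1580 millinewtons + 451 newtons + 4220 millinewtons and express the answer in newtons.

456.8 newtons

In newtons:
  1580 millinewtons = 1580 × 10^-3 newtons = 1.58
  451 newtons → 451
  4220 millinewtons = 4220 × 10^-3 newtons = 4.22
Sum: 1.58 + 451 + 4.22 = 456.8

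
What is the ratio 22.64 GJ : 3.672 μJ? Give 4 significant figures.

6166000000000000

(22.64 × 10⁹) / (3.672 × 10⁻⁶) = 6.1656 × 10¹⁵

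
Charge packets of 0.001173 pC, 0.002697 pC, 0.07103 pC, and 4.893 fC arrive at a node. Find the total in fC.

79.793 fC

In fC:
  0.001173 pC = 0.001173 × 10^3 fC = 1.173
  0.002697 pC = 0.002697 × 10^3 fC = 2.697
  0.07103 pC = 0.07103 × 10^3 fC = 71.03
  4.893 fC → 4.893
Sum: 1.173 + 2.697 + 71.03 + 4.893 = 79.793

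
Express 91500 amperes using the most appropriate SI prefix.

91.5 kiloamperes

= 91.5e3 amperes; 1e3 is kilo.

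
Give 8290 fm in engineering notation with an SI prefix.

= 8.29 × 10^-12 m; 10^-12 is pico.

8.29 pm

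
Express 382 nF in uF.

0.382 uF

nano = 1e-9, micro = 1e-6; factor is 1e-3.
382 × 1e-3 = 0.382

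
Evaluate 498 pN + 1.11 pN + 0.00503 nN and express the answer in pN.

504.14 pN

In pN:
  498 pN → 498
  1.11 pN → 1.11
  0.00503 nN = 0.00503e3 pN = 5.03
Sum: 498 + 1.11 + 5.03 = 504.14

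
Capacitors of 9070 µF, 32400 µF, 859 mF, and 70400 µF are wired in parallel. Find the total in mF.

970.87 mF

In mF:
  9070 µF = 9070e-3 mF = 9.07
  32400 µF = 32400e-3 mF = 32.4
  859 mF → 859
  70400 µF = 70400e-3 mF = 70.4
Sum: 9.07 + 32.4 + 859 + 70.4 = 970.87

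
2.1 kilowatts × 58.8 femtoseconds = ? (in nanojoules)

2.1e3 × 58.8e-15 = 123.48e-12 J

0.12348 nanojoules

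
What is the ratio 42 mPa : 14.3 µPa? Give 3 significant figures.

2940

(42e-3) / (14.3e-6) = 2.937e3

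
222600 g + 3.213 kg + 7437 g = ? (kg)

In kg:
  222600 g = 222600 × 10^-3 kg = 222.6
  3.213 kg → 3.213
  7437 g = 7437 × 10^-3 kg = 7.437
Sum: 222.6 + 3.213 + 7.437 = 233.25

233.25 kg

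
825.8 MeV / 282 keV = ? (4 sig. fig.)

2928

(825.8 × 10⁶) / (282 × 10³) = 2.9284 × 10³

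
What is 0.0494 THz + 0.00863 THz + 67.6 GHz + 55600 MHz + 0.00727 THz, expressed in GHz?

188.5 GHz

In GHz:
  0.0494 THz = 0.0494 × 10³ GHz = 49.4
  0.00863 THz = 0.00863 × 10³ GHz = 8.63
  67.6 GHz → 67.6
  55600 MHz = 55600 × 10⁻³ GHz = 55.6
  0.00727 THz = 0.00727 × 10³ GHz = 7.27
Sum: 49.4 + 8.63 + 67.6 + 55.6 + 7.27 = 188.5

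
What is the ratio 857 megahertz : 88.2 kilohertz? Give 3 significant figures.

(857 × 10^6) / (88.2 × 10^3) = 9.717 × 10^3

9720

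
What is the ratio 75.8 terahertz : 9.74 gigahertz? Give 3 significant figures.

7780

(75.8 × 10¹²) / (9.74 × 10⁹) = 7.782 × 10³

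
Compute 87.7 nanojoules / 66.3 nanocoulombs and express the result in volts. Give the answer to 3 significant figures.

(87.7 × 10⁻⁹) / (66.3 × 10⁻⁹) = 1.3228 V

1.32 volts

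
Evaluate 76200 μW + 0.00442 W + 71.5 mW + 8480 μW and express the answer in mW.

In mW:
  76200 μW = 76200 × 10^-3 mW = 76.2
  0.00442 W = 0.00442 × 10^3 mW = 4.42
  71.5 mW → 71.5
  8480 μW = 8480 × 10^-3 mW = 8.48
Sum: 76.2 + 4.42 + 71.5 + 8.48 = 160.6

160.6 mW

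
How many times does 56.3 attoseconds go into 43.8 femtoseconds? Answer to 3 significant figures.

(43.8 × 10^-15) / (56.3 × 10^-18) = 0.778 × 10^3

778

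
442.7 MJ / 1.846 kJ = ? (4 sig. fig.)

239800

(442.7e6) / (1.846e3) = 239.82e3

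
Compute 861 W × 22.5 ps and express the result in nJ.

19.3725 nJ

861 × 22.5 × 10⁻¹² = 19372.5 × 10⁻¹² J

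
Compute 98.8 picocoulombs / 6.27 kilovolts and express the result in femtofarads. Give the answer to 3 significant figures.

(98.8 × 10⁻¹²) / (6.27 × 10³) = 15.758 × 10⁻¹⁵ F

15.8 femtofarads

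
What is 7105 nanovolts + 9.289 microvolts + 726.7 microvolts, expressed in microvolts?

In microvolts:
  7105 nanovolts = 7105e-3 microvolts = 7.105
  9.289 microvolts → 9.289
  726.7 microvolts → 726.7
Sum: 7.105 + 9.289 + 726.7 = 743.094

743.094 microvolts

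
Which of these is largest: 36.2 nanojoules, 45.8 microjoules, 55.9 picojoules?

45.8 microjoules

36.2 nanojoules = 0.0000000362 joules
45.8 microjoules = 0.0000458 joules
55.9 picojoules = 0.0000000000559 joules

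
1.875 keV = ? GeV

kilo = 1e3, giga = 1e9; factor is 1e-6.
1.875 × 1e-6 = 0.000001875

0.000001875 GeV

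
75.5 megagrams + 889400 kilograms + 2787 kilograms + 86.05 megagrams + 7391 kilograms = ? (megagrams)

In megagrams:
  75.5 megagrams → 75.5
  889400 kilograms = 889400 × 10⁻³ megagrams = 889.4
  2787 kilograms = 2787 × 10⁻³ megagrams = 2.787
  86.05 megagrams → 86.05
  7391 kilograms = 7391 × 10⁻³ megagrams = 7.391
Sum: 75.5 + 889.4 + 2.787 + 86.05 + 7.391 = 1061.128

1061.128 megagrams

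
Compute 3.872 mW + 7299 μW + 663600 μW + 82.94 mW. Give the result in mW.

757.711 mW

In mW:
  3.872 mW → 3.872
  7299 μW = 7299 × 10⁻³ mW = 7.299
  663600 μW = 663600 × 10⁻³ mW = 663.6
  82.94 mW → 82.94
Sum: 3.872 + 7.299 + 663.6 + 82.94 = 757.711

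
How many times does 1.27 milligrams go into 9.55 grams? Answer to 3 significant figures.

(9.55) / (1.27 × 10⁻³) = 7.52 × 10³

7520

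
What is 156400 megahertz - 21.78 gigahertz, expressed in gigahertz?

In gigahertz:
  156400 megahertz = 156400e-3 gigahertz = 156.4
  21.78 gigahertz → 21.78
Difference: 156.4 - 21.78 = 134.62

134.62 gigahertz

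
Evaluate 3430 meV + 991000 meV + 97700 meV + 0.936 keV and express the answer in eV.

2028.13 eV

In eV:
  3430 meV = 3430 × 10^-3 eV = 3.43
  991000 meV = 991000 × 10^-3 eV = 991
  97700 meV = 97700 × 10^-3 eV = 97.7
  0.936 keV = 0.936 × 10^3 eV = 936
Sum: 3.43 + 991 + 97.7 + 936 = 2028.13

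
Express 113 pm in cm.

pico = 10^-12, centi = 10^-2; factor is 10^-10.
113 × 10^-10 = 0.0000000113

0.0000000113 cm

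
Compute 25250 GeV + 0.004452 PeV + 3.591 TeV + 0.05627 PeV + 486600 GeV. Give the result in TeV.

576.163 TeV

In TeV:
  25250 GeV = 25250 × 10^-3 TeV = 25.25
  0.004452 PeV = 0.004452 × 10^3 TeV = 4.452
  3.591 TeV → 3.591
  0.05627 PeV = 0.05627 × 10^3 TeV = 56.27
  486600 GeV = 486600 × 10^-3 TeV = 486.6
Sum: 25.25 + 4.452 + 3.591 + 56.27 + 486.6 = 576.163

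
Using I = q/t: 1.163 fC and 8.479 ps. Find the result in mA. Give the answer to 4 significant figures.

(1.163 × 10^-15) / (8.479 × 10^-12) = 0.137162 × 10^-3 A

0.1372 mA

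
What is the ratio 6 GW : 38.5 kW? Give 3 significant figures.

156000

(6 × 10^9) / (38.5 × 10^3) = 0.1558 × 10^6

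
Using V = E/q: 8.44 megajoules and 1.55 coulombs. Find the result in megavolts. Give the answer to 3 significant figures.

5.45 megavolts

(8.44 × 10⁶) / (1.55) = 5.4452 × 10⁶ V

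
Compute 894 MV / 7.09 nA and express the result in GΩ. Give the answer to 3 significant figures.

(894 × 10⁶) / (7.09 × 10⁻⁹) = 126.09 × 10¹⁵ Ω

126000000 GΩ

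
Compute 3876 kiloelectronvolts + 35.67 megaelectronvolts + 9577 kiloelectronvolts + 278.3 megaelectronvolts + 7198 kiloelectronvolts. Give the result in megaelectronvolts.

In megaelectronvolts:
  3876 kiloelectronvolts = 3876e-3 megaelectronvolts = 3.876
  35.67 megaelectronvolts → 35.67
  9577 kiloelectronvolts = 9577e-3 megaelectronvolts = 9.577
  278.3 megaelectronvolts → 278.3
  7198 kiloelectronvolts = 7198e-3 megaelectronvolts = 7.198
Sum: 3.876 + 35.67 + 9.577 + 278.3 + 7.198 = 334.621

334.621 megaelectronvolts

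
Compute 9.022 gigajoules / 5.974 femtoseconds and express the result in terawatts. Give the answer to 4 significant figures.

1510000000000 terawatts

(9.022 × 10⁹) / (5.974 × 10⁻¹⁵) = 1.51021 × 10²⁴ W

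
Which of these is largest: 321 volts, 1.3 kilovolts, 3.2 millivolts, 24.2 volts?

321 volts = 321 volts
1.3 kilovolts = 1300 volts
3.2 millivolts = 0.0032 volts
24.2 volts = 24.2 volts

1.3 kilovolts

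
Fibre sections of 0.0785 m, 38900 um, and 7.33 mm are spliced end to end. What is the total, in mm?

124.73 mm

In mm:
  0.0785 m = 0.0785 × 10³ mm = 78.5
  38900 um = 38900 × 10⁻³ mm = 38.9
  7.33 mm → 7.33
Sum: 78.5 + 38.9 + 7.33 = 124.73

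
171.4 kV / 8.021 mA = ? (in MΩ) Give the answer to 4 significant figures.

(171.4 × 10^3) / (8.021 × 10^-3) = 21.3689 × 10^6 Ω

21.37 MΩ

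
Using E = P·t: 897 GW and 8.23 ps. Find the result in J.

7.38231 J

897e9 × 8.23e-12 = 7382.31e-3 J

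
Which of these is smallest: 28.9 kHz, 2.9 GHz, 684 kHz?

28.9 kHz

28.9 kHz = 28900 Hz
2.9 GHz = 2900000000 Hz
684 kHz = 684000 Hz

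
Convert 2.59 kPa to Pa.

2590 Pa

kilo = 10^3, (no prefix) = 10^0; factor is 10^3.
2.59 × 10^3 = 2590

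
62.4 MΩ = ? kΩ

mega = 10⁶, kilo = 10³; factor is 10³.
62.4 × 10³ = 62400

62400 kΩ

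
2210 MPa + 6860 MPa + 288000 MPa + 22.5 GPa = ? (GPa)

In GPa:
  2210 MPa = 2210 × 10^-3 GPa = 2.21
  6860 MPa = 6860 × 10^-3 GPa = 6.86
  288000 MPa = 288000 × 10^-3 GPa = 288
  22.5 GPa → 22.5
Sum: 2.21 + 6.86 + 288 + 22.5 = 319.57

319.57 GPa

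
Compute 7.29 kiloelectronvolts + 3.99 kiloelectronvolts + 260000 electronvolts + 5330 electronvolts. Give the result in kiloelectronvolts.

276.61 kiloelectronvolts

In kiloelectronvolts:
  7.29 kiloelectronvolts → 7.29
  3.99 kiloelectronvolts → 3.99
  260000 electronvolts = 260000 × 10⁻³ kiloelectronvolts = 260
  5330 electronvolts = 5330 × 10⁻³ kiloelectronvolts = 5.33
Sum: 7.29 + 3.99 + 260 + 5.33 = 276.61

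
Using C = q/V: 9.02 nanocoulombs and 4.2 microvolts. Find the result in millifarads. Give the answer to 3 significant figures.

(9.02 × 10^-9) / (4.2 × 10^-6) = 2.1476 × 10^-3 F

2.15 millifarads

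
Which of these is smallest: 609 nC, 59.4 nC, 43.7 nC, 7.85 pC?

7.85 pC

609 nC = 0.000000609 C
59.4 nC = 0.0000000594 C
43.7 nC = 0.0000000437 C
7.85 pC = 0.00000000000785 C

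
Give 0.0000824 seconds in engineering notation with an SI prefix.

= 82.4 × 10^-6 seconds; 10^-6 is micro.

82.4 microseconds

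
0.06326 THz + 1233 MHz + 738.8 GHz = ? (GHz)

In GHz:
  0.06326 THz = 0.06326e3 GHz = 63.26
  1233 MHz = 1233e-3 GHz = 1.233
  738.8 GHz → 738.8
Sum: 63.26 + 1.233 + 738.8 = 803.293

803.293 GHz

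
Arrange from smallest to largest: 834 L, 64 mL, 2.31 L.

64 mL < 2.31 L < 834 L

834 L = 834 L
64 mL = 0.064 L
2.31 L = 2.31 L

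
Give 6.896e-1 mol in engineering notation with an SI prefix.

689.6 mmol

= 689.6e-3 mol; 1e-3 is milli.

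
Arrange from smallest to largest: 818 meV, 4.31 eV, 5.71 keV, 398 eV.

818 meV < 4.31 eV < 398 eV < 5.71 keV

818 meV = 0.818 eV
4.31 eV = 4.31 eV
5.71 keV = 5710 eV
398 eV = 398 eV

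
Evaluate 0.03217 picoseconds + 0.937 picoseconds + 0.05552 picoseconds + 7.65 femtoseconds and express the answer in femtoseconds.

In femtoseconds:
  0.03217 picoseconds = 0.03217 × 10^3 femtoseconds = 32.17
  0.937 picoseconds = 0.937 × 10^3 femtoseconds = 937
  0.05552 picoseconds = 0.05552 × 10^3 femtoseconds = 55.52
  7.65 femtoseconds → 7.65
Sum: 32.17 + 937 + 55.52 + 7.65 = 1032.34

1032.34 femtoseconds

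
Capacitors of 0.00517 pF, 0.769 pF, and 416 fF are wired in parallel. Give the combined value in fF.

In fF:
  0.00517 pF = 0.00517 × 10³ fF = 5.17
  0.769 pF = 0.769 × 10³ fF = 769
  416 fF → 416
Sum: 5.17 + 769 + 416 = 1190.17

1190.17 fF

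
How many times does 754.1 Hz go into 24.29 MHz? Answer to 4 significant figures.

32210

(24.29 × 10^6) / (754.1) = 0.032211 × 10^6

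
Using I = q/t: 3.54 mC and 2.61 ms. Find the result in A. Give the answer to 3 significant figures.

(3.54 × 10^-3) / (2.61 × 10^-3) = 1.3563 A

1.36 A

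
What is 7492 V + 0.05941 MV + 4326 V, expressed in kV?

In kV:
  7492 V = 7492 × 10⁻³ kV = 7.492
  0.05941 MV = 0.05941 × 10³ kV = 59.41
  4326 V = 4326 × 10⁻³ kV = 4.326
Sum: 7.492 + 59.41 + 4.326 = 71.228

71.228 kV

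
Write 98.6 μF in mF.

0.0986 mF

micro = 10⁻⁶, milli = 10⁻³; factor is 10⁻³.
98.6 × 10⁻³ = 0.0986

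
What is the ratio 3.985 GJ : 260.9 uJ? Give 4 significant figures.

(3.985 × 10⁹) / (260.9 × 10⁻⁶) = 0.015274 × 10¹⁵

15270000000000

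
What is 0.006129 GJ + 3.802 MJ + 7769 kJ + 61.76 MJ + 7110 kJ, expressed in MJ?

In MJ:
  0.006129 GJ = 0.006129 × 10³ MJ = 6.129
  3.802 MJ → 3.802
  7769 kJ = 7769 × 10⁻³ MJ = 7.769
  61.76 MJ → 61.76
  7110 kJ = 7110 × 10⁻³ MJ = 7.11
Sum: 6.129 + 3.802 + 7.769 + 61.76 + 7.11 = 86.57

86.57 MJ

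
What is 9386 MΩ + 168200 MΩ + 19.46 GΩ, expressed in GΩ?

197.046 GΩ

In GΩ:
  9386 MΩ = 9386 × 10⁻³ GΩ = 9.386
  168200 MΩ = 168200 × 10⁻³ GΩ = 168.2
  19.46 GΩ → 19.46
Sum: 9.386 + 168.2 + 19.46 = 197.046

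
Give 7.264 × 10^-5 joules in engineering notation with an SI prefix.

72.64 microjoules

= 72.64 × 10^-6 joules; 10^-6 is micro.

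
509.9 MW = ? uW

509900000000000 uW

mega = 1e6, micro = 1e-6; factor is 1e12.
509.9 × 1e12 = 509900000000000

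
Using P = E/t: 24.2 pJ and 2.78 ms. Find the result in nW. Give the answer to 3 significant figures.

(24.2e-12) / (2.78e-3) = 8.705e-9 W

8.71 nW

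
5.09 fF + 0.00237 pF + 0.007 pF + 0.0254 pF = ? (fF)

39.86 fF

In fF:
  5.09 fF → 5.09
  0.00237 pF = 0.00237e3 fF = 2.37
  0.007 pF = 0.007e3 fF = 7
  0.0254 pF = 0.0254e3 fF = 25.4
Sum: 5.09 + 2.37 + 7 + 25.4 = 39.86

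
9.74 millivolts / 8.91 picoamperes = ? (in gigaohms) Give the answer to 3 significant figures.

1.09 gigaohms

(9.74 × 10^-3) / (8.91 × 10^-12) = 1.0932 × 10^9 Ω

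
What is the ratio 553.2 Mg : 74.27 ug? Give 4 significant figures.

7448000000000

(553.2e6) / (74.27e-6) = 7.4485e12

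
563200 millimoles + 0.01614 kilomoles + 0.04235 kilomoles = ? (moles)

In moles:
  563200 millimoles = 563200 × 10^-3 moles = 563.2
  0.01614 kilomoles = 0.01614 × 10^3 moles = 16.14
  0.04235 kilomoles = 0.04235 × 10^3 moles = 42.35
Sum: 563.2 + 16.14 + 42.35 = 621.69

621.69 moles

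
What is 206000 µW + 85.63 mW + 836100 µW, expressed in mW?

In mW:
  206000 µW = 206000e-3 mW = 206
  85.63 mW → 85.63
  836100 µW = 836100e-3 mW = 836.1
Sum: 206 + 85.63 + 836.1 = 1127.73

1127.73 mW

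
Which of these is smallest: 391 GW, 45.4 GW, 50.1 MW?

50.1 MW

391 GW = 391000000000 W
45.4 GW = 45400000000 W
50.1 MW = 50100000 W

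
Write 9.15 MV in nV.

mega = 10^6, nano = 10^-9; factor is 10^15.
9.15 × 10^15 = 9150000000000000

9150000000000000 nV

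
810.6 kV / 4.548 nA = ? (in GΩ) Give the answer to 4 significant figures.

178200 GΩ

(810.6e3) / (4.548e-9) = 178.232e12 Ω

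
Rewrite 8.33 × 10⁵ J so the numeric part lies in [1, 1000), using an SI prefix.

833 kJ

= 833 × 10³ J; 10³ is kilo.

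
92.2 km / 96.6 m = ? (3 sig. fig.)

(92.2 × 10^3) / (96.6) = 0.9545 × 10^3

954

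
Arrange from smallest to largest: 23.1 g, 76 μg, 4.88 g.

76 μg < 4.88 g < 23.1 g

23.1 g = 23.1 g
76 μg = 0.000076 g
4.88 g = 4.88 g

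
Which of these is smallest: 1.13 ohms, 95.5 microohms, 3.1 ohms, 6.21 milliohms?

1.13 ohms = 1.13 ohms
95.5 microohms = 0.0000955 ohms
3.1 ohms = 3.1 ohms
6.21 milliohms = 0.00621 ohms

95.5 microohms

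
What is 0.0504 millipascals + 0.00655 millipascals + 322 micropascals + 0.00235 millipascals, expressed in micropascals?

In micropascals:
  0.0504 millipascals = 0.0504 × 10³ micropascals = 50.4
  0.00655 millipascals = 0.00655 × 10³ micropascals = 6.55
  322 micropascals → 322
  0.00235 millipascals = 0.00235 × 10³ micropascals = 2.35
Sum: 50.4 + 6.55 + 322 + 2.35 = 381.3

381.3 micropascals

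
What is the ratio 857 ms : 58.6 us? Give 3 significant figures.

14600

(857 × 10⁻³) / (58.6 × 10⁻⁶) = 14.62 × 10³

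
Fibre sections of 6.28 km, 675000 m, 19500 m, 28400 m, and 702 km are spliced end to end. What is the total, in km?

1431.18 km

In km:
  6.28 km → 6.28
  675000 m = 675000e-3 km = 675
  19500 m = 19500e-3 km = 19.5
  28400 m = 28400e-3 km = 28.4
  702 km → 702
Sum: 6.28 + 675 + 19.5 + 28.4 + 702 = 1431.18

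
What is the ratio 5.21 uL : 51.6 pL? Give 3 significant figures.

(5.21e-6) / (51.6e-12) = 0.101e6

101000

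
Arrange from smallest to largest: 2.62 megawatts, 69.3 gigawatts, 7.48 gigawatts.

2.62 megawatts = 2620000 watts
69.3 gigawatts = 69300000000 watts
7.48 gigawatts = 7480000000 watts

2.62 megawatts < 7.48 gigawatts < 69.3 gigawatts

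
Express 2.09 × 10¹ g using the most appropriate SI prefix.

20.9 g

= 20.9 g; mantissa already in [1, 1000).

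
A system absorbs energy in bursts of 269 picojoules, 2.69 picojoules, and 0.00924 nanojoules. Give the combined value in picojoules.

In picojoules:
  269 picojoules → 269
  2.69 picojoules → 2.69
  0.00924 nanojoules = 0.00924e3 picojoules = 9.24
Sum: 269 + 2.69 + 9.24 = 280.93

280.93 picojoules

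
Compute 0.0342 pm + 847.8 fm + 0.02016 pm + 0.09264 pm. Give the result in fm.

In fm:
  0.0342 pm = 0.0342 × 10³ fm = 34.2
  847.8 fm → 847.8
  0.02016 pm = 0.02016 × 10³ fm = 20.16
  0.09264 pm = 0.09264 × 10³ fm = 92.64
Sum: 34.2 + 847.8 + 20.16 + 92.64 = 994.8

994.8 fm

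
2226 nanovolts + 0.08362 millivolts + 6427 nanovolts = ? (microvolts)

92.273 microvolts

In microvolts:
  2226 nanovolts = 2226e-3 microvolts = 2.226
  0.08362 millivolts = 0.08362e3 microvolts = 83.62
  6427 nanovolts = 6427e-3 microvolts = 6.427
Sum: 2.226 + 83.62 + 6.427 = 92.273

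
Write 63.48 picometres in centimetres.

0.000000006348 centimetres

pico = 10^-12, centi = 10^-2; factor is 10^-10.
63.48 × 10^-10 = 0.000000006348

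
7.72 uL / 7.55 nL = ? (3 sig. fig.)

1020

(7.72e-6) / (7.55e-9) = 1.023e3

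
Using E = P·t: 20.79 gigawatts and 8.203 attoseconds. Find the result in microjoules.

20.79 × 10^9 × 8.203 × 10^-18 = 170.54037 × 10^-9 J

0.17054037 microjoules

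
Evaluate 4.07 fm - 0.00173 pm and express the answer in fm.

2.34 fm

In fm:
  4.07 fm → 4.07
  0.00173 pm = 0.00173 × 10³ fm = 1.73
Difference: 4.07 - 1.73 = 2.34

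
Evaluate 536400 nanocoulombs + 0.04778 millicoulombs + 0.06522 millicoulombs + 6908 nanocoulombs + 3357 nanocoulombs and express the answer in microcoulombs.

659.665 microcoulombs

In microcoulombs:
  536400 nanocoulombs = 536400e-3 microcoulombs = 536.4
  0.04778 millicoulombs = 0.04778e3 microcoulombs = 47.78
  0.06522 millicoulombs = 0.06522e3 microcoulombs = 65.22
  6908 nanocoulombs = 6908e-3 microcoulombs = 6.908
  3357 nanocoulombs = 3357e-3 microcoulombs = 3.357
Sum: 536.4 + 47.78 + 65.22 + 6.908 + 3.357 = 659.665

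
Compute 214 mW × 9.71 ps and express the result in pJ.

2.07794 pJ

214 × 10⁻³ × 9.71 × 10⁻¹² = 2077.94 × 10⁻¹⁵ J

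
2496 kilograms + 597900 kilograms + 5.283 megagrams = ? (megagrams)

In megagrams:
  2496 kilograms = 2496 × 10^-3 megagrams = 2.496
  597900 kilograms = 597900 × 10^-3 megagrams = 597.9
  5.283 megagrams → 5.283
Sum: 2.496 + 597.9 + 5.283 = 605.679

605.679 megagrams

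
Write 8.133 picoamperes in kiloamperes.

0.000000000000008133 kiloamperes

pico = 10⁻¹², kilo = 10³; factor is 10⁻¹⁵.
8.133 × 10⁻¹⁵ = 0.000000000000008133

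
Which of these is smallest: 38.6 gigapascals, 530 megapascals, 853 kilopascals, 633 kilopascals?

633 kilopascals

38.6 gigapascals = 38600000000 pascals
530 megapascals = 530000000 pascals
853 kilopascals = 853000 pascals
633 kilopascals = 633000 pascals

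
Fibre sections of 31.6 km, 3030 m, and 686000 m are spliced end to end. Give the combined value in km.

In km:
  31.6 km → 31.6
  3030 m = 3030e-3 km = 3.03
  686000 m = 686000e-3 km = 686
Sum: 31.6 + 3.03 + 686 = 720.63

720.63 km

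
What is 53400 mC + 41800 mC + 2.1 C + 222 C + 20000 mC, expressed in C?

339.3 C

In C:
  53400 mC = 53400e-3 C = 53.4
  41800 mC = 41800e-3 C = 41.8
  2.1 C → 2.1
  222 C → 222
  20000 mC = 20000e-3 C = 20
Sum: 53.4 + 41.8 + 2.1 + 222 + 20 = 339.3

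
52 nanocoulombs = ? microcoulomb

0.052 microcoulombs

nano = 10^-9, micro = 10^-6; factor is 10^-3.
52 × 10^-3 = 0.052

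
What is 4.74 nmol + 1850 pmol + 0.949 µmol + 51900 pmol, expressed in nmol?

In nmol:
  4.74 nmol → 4.74
  1850 pmol = 1850e-3 nmol = 1.85
  0.949 µmol = 0.949e3 nmol = 949
  51900 pmol = 51900e-3 nmol = 51.9
Sum: 4.74 + 1.85 + 949 + 51.9 = 1007.49

1007.49 nmol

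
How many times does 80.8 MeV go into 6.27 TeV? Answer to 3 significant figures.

77600

(6.27e12) / (80.8e6) = 0.0776e6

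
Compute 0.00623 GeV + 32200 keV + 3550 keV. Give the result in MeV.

41.98 MeV

In MeV:
  0.00623 GeV = 0.00623e3 MeV = 6.23
  32200 keV = 32200e-3 MeV = 32.2
  3550 keV = 3550e-3 MeV = 3.55
Sum: 6.23 + 32.2 + 3.55 = 41.98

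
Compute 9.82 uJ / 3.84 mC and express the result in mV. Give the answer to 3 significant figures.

2.56 mV

(9.82 × 10^-6) / (3.84 × 10^-3) = 2.5573 × 10^-3 V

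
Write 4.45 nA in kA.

nano = 10^-9, kilo = 10^3; factor is 10^-12.
4.45 × 10^-12 = 0.00000000000445

0.00000000000445 kA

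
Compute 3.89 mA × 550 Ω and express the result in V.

3.89 × 10^-3 × 550 = 2139.5 × 10^-3 V

2.1395 V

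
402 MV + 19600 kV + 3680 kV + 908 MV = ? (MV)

1333.28 MV

In MV:
  402 MV → 402
  19600 kV = 19600 × 10⁻³ MV = 19.6
  3680 kV = 3680 × 10⁻³ MV = 3.68
  908 MV → 908
Sum: 402 + 19.6 + 3.68 + 908 = 1333.28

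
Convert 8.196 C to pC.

(no prefix) = 10^0, pico = 10^-12; factor is 10^12.
8.196 × 10^12 = 8196000000000

8196000000000 pC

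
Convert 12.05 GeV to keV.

12050000 keV

giga = 10^9, kilo = 10^3; factor is 10^6.
12.05 × 10^6 = 12050000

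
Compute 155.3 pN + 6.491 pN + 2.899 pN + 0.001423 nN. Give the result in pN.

166.113 pN

In pN:
  155.3 pN → 155.3
  6.491 pN → 6.491
  2.899 pN → 2.899
  0.001423 nN = 0.001423 × 10^3 pN = 1.423
Sum: 155.3 + 6.491 + 2.899 + 1.423 = 166.113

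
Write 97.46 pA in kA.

pico = 1e-12, kilo = 1e3; factor is 1e-15.
97.46 × 1e-15 = 0.00000000000009746

0.00000000000009746 kA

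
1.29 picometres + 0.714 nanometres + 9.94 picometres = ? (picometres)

In picometres:
  1.29 picometres → 1.29
  0.714 nanometres = 0.714 × 10^3 picometres = 714
  9.94 picometres → 9.94
Sum: 1.29 + 714 + 9.94 = 725.23

725.23 picometres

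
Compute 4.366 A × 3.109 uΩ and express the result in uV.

13.573894 uV

4.366 × 3.109e-6 = 13.573894e-6 V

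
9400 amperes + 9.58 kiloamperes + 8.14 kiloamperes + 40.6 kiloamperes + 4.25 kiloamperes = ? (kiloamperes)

In kiloamperes:
  9400 amperes = 9400 × 10^-3 kiloamperes = 9.4
  9.58 kiloamperes → 9.58
  8.14 kiloamperes → 8.14
  40.6 kiloamperes → 40.6
  4.25 kiloamperes → 4.25
Sum: 9.4 + 9.58 + 8.14 + 40.6 + 4.25 = 71.97

71.97 kiloamperes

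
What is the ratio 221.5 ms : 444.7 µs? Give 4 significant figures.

498.1

(221.5 × 10⁻³) / (444.7 × 10⁻⁶) = 0.49809 × 10³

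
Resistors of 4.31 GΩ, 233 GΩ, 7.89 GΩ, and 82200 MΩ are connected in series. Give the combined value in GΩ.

327.4 GΩ

In GΩ:
  4.31 GΩ → 4.31
  233 GΩ → 233
  7.89 GΩ → 7.89
  82200 MΩ = 82200 × 10⁻³ GΩ = 82.2
Sum: 4.31 + 233 + 7.89 + 82.2 = 327.4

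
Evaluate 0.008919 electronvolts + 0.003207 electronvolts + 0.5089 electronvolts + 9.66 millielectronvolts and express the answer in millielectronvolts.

530.686 millielectronvolts

In millielectronvolts:
  0.008919 electronvolts = 0.008919 × 10³ millielectronvolts = 8.919
  0.003207 electronvolts = 0.003207 × 10³ millielectronvolts = 3.207
  0.5089 electronvolts = 0.5089 × 10³ millielectronvolts = 508.9
  9.66 millielectronvolts → 9.66
Sum: 8.919 + 3.207 + 508.9 + 9.66 = 530.686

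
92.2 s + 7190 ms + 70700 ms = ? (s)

170.09 s

In s:
  92.2 s → 92.2
  7190 ms = 7190e-3 s = 7.19
  70700 ms = 70700e-3 s = 70.7
Sum: 92.2 + 7.19 + 70.7 = 170.09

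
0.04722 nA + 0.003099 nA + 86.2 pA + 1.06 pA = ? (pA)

In pA:
  0.04722 nA = 0.04722e3 pA = 47.22
  0.003099 nA = 0.003099e3 pA = 3.099
  86.2 pA → 86.2
  1.06 pA → 1.06
Sum: 47.22 + 3.099 + 86.2 + 1.06 = 137.579

137.579 pA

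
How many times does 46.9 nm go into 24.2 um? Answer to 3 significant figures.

(24.2e-6) / (46.9e-9) = 0.516e3

516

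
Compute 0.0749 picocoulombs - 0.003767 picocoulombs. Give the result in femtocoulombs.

In femtocoulombs:
  0.0749 picocoulombs = 0.0749 × 10^3 femtocoulombs = 74.9
  0.003767 picocoulombs = 0.003767 × 10^3 femtocoulombs = 3.767
Difference: 74.9 - 3.767 = 71.133

71.133 femtocoulombs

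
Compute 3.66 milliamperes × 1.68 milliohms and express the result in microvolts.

3.66 × 10⁻³ × 1.68 × 10⁻³ = 6.1488 × 10⁻⁶ V

6.1488 microvolts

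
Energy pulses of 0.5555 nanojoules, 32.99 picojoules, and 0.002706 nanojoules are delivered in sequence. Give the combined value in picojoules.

591.196 picojoules

In picojoules:
  0.5555 nanojoules = 0.5555e3 picojoules = 555.5
  32.99 picojoules → 32.99
  0.002706 nanojoules = 0.002706e3 picojoules = 2.706
Sum: 555.5 + 32.99 + 2.706 = 591.196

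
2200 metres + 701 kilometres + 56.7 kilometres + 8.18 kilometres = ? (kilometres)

In kilometres:
  2200 metres = 2200 × 10^-3 kilometres = 2.2
  701 kilometres → 701
  56.7 kilometres → 56.7
  8.18 kilometres → 8.18
Sum: 2.2 + 701 + 56.7 + 8.18 = 768.08

768.08 kilometres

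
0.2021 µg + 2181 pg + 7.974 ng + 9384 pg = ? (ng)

In ng:
  0.2021 µg = 0.2021 × 10^3 ng = 202.1
  2181 pg = 2181 × 10^-3 ng = 2.181
  7.974 ng → 7.974
  9384 pg = 9384 × 10^-3 ng = 9.384
Sum: 202.1 + 2.181 + 7.974 + 9.384 = 221.639

221.639 ng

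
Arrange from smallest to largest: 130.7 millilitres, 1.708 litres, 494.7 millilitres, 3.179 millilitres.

130.7 millilitres = 0.1307 litres
1.708 litres = 1.708 litres
494.7 millilitres = 0.4947 litres
3.179 millilitres = 0.003179 litres

3.179 millilitres < 130.7 millilitres < 494.7 millilitres < 1.708 litres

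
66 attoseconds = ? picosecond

atto = 1e-18, pico = 1e-12; factor is 1e-6.
66 × 1e-6 = 0.000066

0.000066 picoseconds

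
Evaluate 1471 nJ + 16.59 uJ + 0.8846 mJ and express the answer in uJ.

902.661 uJ

In uJ:
  1471 nJ = 1471 × 10^-3 uJ = 1.471
  16.59 uJ → 16.59
  0.8846 mJ = 0.8846 × 10^3 uJ = 884.6
Sum: 1.471 + 16.59 + 884.6 = 902.661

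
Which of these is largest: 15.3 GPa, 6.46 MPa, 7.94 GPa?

15.3 GPa

15.3 GPa = 15300000000 Pa
6.46 MPa = 6460000 Pa
7.94 GPa = 7940000000 Pa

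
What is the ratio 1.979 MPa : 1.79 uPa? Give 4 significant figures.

(1.979e6) / (1.79e-6) = 1.1056e12

1106000000000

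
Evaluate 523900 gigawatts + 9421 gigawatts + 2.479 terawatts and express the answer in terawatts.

In terawatts:
  523900 gigawatts = 523900 × 10^-3 terawatts = 523.9
  9421 gigawatts = 9421 × 10^-3 terawatts = 9.421
  2.479 terawatts → 2.479
Sum: 523.9 + 9.421 + 2.479 = 535.8

535.8 terawatts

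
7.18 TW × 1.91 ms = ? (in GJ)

7.18 × 10¹² × 1.91 × 10⁻³ = 13.7138 × 10⁹ J

13.7138 GJ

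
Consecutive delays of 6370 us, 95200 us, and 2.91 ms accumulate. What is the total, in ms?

104.48 ms

In ms:
  6370 us = 6370e-3 ms = 6.37
  95200 us = 95200e-3 ms = 95.2
  2.91 ms → 2.91
Sum: 6.37 + 95.2 + 2.91 = 104.48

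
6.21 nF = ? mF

nano = 10⁻⁹, milli = 10⁻³; factor is 10⁻⁶.
6.21 × 10⁻⁶ = 0.00000621

0.00000621 mF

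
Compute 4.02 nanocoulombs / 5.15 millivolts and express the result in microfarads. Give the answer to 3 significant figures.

0.781 microfarads

(4.02 × 10^-9) / (5.15 × 10^-3) = 0.78058 × 10^-6 F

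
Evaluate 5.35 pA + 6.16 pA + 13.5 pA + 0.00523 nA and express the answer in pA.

In pA:
  5.35 pA → 5.35
  6.16 pA → 6.16
  13.5 pA → 13.5
  0.00523 nA = 0.00523 × 10^3 pA = 5.23
Sum: 5.35 + 6.16 + 13.5 + 5.23 = 30.24

30.24 pA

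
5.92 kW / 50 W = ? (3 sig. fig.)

(5.92e3) / (50) = 0.1184e3

118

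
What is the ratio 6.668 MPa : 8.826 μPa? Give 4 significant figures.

755500000000

(6.668 × 10^6) / (8.826 × 10^-6) = 0.7555 × 10^12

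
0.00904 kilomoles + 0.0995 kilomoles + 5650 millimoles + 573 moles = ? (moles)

In moles:
  0.00904 kilomoles = 0.00904e3 moles = 9.04
  0.0995 kilomoles = 0.0995e3 moles = 99.5
  5650 millimoles = 5650e-3 moles = 5.65
  573 moles → 573
Sum: 9.04 + 99.5 + 5.65 + 573 = 687.19

687.19 moles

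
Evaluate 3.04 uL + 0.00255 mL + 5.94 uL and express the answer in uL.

11.53 uL

In uL:
  3.04 uL → 3.04
  0.00255 mL = 0.00255 × 10^3 uL = 2.55
  5.94 uL → 5.94
Sum: 3.04 + 2.55 + 5.94 = 11.53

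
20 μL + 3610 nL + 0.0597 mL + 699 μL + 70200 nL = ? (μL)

In μL:
  20 μL → 20
  3610 nL = 3610 × 10^-3 μL = 3.61
  0.0597 mL = 0.0597 × 10^3 μL = 59.7
  699 μL → 699
  70200 nL = 70200 × 10^-3 μL = 70.2
Sum: 20 + 3.61 + 59.7 + 699 + 70.2 = 852.51

852.51 μL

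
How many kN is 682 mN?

0.000682 kN

milli = 1e-3, kilo = 1e3; factor is 1e-6.
682 × 1e-6 = 0.000682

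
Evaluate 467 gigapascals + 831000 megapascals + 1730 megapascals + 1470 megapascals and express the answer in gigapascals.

In gigapascals:
  467 gigapascals → 467
  831000 megapascals = 831000 × 10^-3 gigapascals = 831
  1730 megapascals = 1730 × 10^-3 gigapascals = 1.73
  1470 megapascals = 1470 × 10^-3 gigapascals = 1.47
Sum: 467 + 831 + 1.73 + 1.47 = 1301.2

1301.2 gigapascals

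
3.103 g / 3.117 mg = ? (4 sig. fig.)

995.5

(3.103) / (3.117e-3) = 0.99551e3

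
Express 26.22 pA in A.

0.00000000002622 A

pico = 10⁻¹², (no prefix) = 10⁰; factor is 10⁻¹².
26.22 × 10⁻¹² = 0.00000000002622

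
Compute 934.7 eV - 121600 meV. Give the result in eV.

813.1 eV

In eV:
  934.7 eV → 934.7
  121600 meV = 121600 × 10^-3 eV = 121.6
Difference: 934.7 - 121.6 = 813.1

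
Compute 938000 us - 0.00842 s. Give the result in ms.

In ms:
  938000 us = 938000 × 10^-3 ms = 938
  0.00842 s = 0.00842 × 10^3 ms = 8.42
Difference: 938 - 8.42 = 929.58

929.58 ms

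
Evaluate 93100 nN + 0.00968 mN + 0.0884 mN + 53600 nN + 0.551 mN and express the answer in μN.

795.78 μN

In μN:
  93100 nN = 93100 × 10⁻³ μN = 93.1
  0.00968 mN = 0.00968 × 10³ μN = 9.68
  0.0884 mN = 0.0884 × 10³ μN = 88.4
  53600 nN = 53600 × 10⁻³ μN = 53.6
  0.551 mN = 0.551 × 10³ μN = 551
Sum: 93.1 + 9.68 + 88.4 + 53.6 + 551 = 795.78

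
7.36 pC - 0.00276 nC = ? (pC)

In pC:
  7.36 pC → 7.36
  0.00276 nC = 0.00276 × 10³ pC = 2.76
Difference: 7.36 - 2.76 = 4.6

4.6 pC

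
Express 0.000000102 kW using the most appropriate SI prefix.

= 102 × 10⁻⁶ W; 10⁻⁶ is micro.

102 µW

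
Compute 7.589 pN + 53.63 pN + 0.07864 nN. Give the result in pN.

In pN:
  7.589 pN → 7.589
  53.63 pN → 53.63
  0.07864 nN = 0.07864 × 10^3 pN = 78.64
Sum: 7.589 + 53.63 + 78.64 = 139.859

139.859 pN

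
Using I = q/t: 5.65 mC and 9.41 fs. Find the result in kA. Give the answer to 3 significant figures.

(5.65e-3) / (9.41e-15) = 0.60043e12 A

600000000 kA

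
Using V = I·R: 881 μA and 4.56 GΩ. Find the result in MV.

4.01736 MV

881e-6 × 4.56e9 = 4017.36e3 V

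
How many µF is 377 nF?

nano = 10^-9, micro = 10^-6; factor is 10^-3.
377 × 10^-3 = 0.377

0.377 µF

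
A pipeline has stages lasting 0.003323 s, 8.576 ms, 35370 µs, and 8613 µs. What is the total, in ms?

In ms:
  0.003323 s = 0.003323 × 10^3 ms = 3.323
  8.576 ms → 8.576
  35370 µs = 35370 × 10^-3 ms = 35.37
  8613 µs = 8613 × 10^-3 ms = 8.613
Sum: 3.323 + 8.576 + 35.37 + 8.613 = 55.882

55.882 ms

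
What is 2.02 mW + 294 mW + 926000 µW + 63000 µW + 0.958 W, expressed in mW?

In mW:
  2.02 mW → 2.02
  294 mW → 294
  926000 µW = 926000 × 10⁻³ mW = 926
  63000 µW = 63000 × 10⁻³ mW = 63
  0.958 W = 0.958 × 10³ mW = 958
Sum: 2.02 + 294 + 926 + 63 + 958 = 2243.02

2243.02 mW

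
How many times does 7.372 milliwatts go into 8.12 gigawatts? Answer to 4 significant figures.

1101000000000

(8.12 × 10^9) / (7.372 × 10^-3) = 1.1015 × 10^12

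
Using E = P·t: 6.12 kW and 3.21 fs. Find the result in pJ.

19.6452 pJ

6.12 × 10^3 × 3.21 × 10^-15 = 19.6452 × 10^-12 J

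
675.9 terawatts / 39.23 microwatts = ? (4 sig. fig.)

(675.9 × 10¹²) / (39.23 × 10⁻⁶) = 17.229 × 10¹⁸

17230000000000000000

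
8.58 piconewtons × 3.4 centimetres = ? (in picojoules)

0.29172 picojoules

8.58 × 10⁻¹² × 3.4 × 10⁻² = 29.172 × 10⁻¹⁴ J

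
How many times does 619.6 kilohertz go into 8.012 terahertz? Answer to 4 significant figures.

(8.012 × 10¹²) / (619.6 × 10³) = 0.012931 × 10⁹

12930000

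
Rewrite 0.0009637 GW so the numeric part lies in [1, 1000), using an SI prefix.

= 963.7e3 W; 1e3 is kilo.

963.7 kW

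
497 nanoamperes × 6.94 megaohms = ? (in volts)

3.44918 volts

497 × 10^-9 × 6.94 × 10^6 = 3449.18 × 10^-3 V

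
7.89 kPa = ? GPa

0.00000789 GPa

kilo = 1e3, giga = 1e9; factor is 1e-6.
7.89 × 1e-6 = 0.00000789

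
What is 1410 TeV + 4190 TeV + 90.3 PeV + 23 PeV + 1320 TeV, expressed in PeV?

120.22 PeV

In PeV:
  1410 TeV = 1410 × 10⁻³ PeV = 1.41
  4190 TeV = 4190 × 10⁻³ PeV = 4.19
  90.3 PeV → 90.3
  23 PeV → 23
  1320 TeV = 1320 × 10⁻³ PeV = 1.32
Sum: 1.41 + 4.19 + 90.3 + 23 + 1.32 = 120.22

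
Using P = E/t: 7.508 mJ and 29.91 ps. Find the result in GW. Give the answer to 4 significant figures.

(7.508e-3) / (29.91e-12) = 0.25102e9 W

0.2510 GW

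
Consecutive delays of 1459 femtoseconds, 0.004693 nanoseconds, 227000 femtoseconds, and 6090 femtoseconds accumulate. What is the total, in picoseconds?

239.242 picoseconds

In picoseconds:
  1459 femtoseconds = 1459e-3 picoseconds = 1.459
  0.004693 nanoseconds = 0.004693e3 picoseconds = 4.693
  227000 femtoseconds = 227000e-3 picoseconds = 227
  6090 femtoseconds = 6090e-3 picoseconds = 6.09
Sum: 1.459 + 4.693 + 227 + 6.09 = 239.242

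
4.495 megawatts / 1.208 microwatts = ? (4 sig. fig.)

(4.495 × 10⁶) / (1.208 × 10⁻⁶) = 3.721 × 10¹²

3721000000000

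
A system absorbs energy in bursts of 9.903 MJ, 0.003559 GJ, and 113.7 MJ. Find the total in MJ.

In MJ:
  9.903 MJ → 9.903
  0.003559 GJ = 0.003559 × 10³ MJ = 3.559
  113.7 MJ → 113.7
Sum: 9.903 + 3.559 + 113.7 = 127.162

127.162 MJ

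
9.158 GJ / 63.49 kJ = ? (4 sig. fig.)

(9.158e9) / (63.49e3) = 0.14424e6

144200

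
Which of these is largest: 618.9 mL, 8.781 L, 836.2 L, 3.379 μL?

836.2 L

618.9 mL = 0.6189 L
8.781 L = 8.781 L
836.2 L = 836.2 L
3.379 μL = 0.000003379 L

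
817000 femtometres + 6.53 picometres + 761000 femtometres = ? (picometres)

1584.53 picometres

In picometres:
  817000 femtometres = 817000 × 10^-3 picometres = 817
  6.53 picometres → 6.53
  761000 femtometres = 761000 × 10^-3 picometres = 761
Sum: 817 + 6.53 + 761 = 1584.53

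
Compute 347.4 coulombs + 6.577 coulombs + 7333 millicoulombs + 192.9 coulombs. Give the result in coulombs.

In coulombs:
  347.4 coulombs → 347.4
  6.577 coulombs → 6.577
  7333 millicoulombs = 7333 × 10^-3 coulombs = 7.333
  192.9 coulombs → 192.9
Sum: 347.4 + 6.577 + 7.333 + 192.9 = 554.21

554.21 coulombs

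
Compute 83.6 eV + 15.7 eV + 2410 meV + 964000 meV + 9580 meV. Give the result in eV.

In eV:
  83.6 eV → 83.6
  15.7 eV → 15.7
  2410 meV = 2410 × 10⁻³ eV = 2.41
  964000 meV = 964000 × 10⁻³ eV = 964
  9580 meV = 9580 × 10⁻³ eV = 9.58
Sum: 83.6 + 15.7 + 2.41 + 964 + 9.58 = 1075.29

1075.29 eV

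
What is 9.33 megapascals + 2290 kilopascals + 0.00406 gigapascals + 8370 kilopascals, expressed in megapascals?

In megapascals:
  9.33 megapascals → 9.33
  2290 kilopascals = 2290e-3 megapascals = 2.29
  0.00406 gigapascals = 0.00406e3 megapascals = 4.06
  8370 kilopascals = 8370e-3 megapascals = 8.37
Sum: 9.33 + 2.29 + 4.06 + 8.37 = 24.05

24.05 megapascals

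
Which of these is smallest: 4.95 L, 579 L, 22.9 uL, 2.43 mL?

4.95 L = 4.95 L
579 L = 579 L
22.9 uL = 0.0000229 L
2.43 mL = 0.00243 L

22.9 uL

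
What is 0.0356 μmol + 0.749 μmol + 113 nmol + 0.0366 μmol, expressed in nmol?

934.2 nmol

In nmol:
  0.0356 μmol = 0.0356e3 nmol = 35.6
  0.749 μmol = 0.749e3 nmol = 749
  113 nmol → 113
  0.0366 μmol = 0.0366e3 nmol = 36.6
Sum: 35.6 + 749 + 113 + 36.6 = 934.2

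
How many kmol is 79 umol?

0.000000079 kmol

micro = 10^-6, kilo = 10^3; factor is 10^-9.
79 × 10^-9 = 0.000000079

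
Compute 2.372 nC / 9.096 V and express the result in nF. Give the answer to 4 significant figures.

(2.372e-9) / (9.096) = 0.260774e-9 F

0.2608 nF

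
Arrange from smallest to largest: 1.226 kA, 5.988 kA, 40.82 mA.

40.82 mA < 1.226 kA < 5.988 kA

1.226 kA = 1226 A
5.988 kA = 5988 A
40.82 mA = 0.04082 A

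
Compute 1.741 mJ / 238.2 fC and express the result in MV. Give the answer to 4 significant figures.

(1.741 × 10⁻³) / (238.2 × 10⁻¹⁵) = 0.00730898 × 10¹² V

7309 MV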